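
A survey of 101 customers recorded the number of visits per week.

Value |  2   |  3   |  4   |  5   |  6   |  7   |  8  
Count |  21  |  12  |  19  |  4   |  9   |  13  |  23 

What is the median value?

Cumulative frequencies: 21, 33, 52, 56, 65, 78, 101
n = 101, so the median is the value in position (n+1)/2 = 51.
Position 51 falls at value 4.

4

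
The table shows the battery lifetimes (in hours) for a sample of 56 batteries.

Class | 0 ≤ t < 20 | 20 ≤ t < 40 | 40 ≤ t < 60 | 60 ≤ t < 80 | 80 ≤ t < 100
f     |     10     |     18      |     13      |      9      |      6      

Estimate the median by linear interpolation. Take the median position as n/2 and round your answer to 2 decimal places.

40.00

Cumulative frequencies: 10, 28, 41, 50, 56
n = 56; position = n/2 = 28.
This falls in the class 20 ≤ t < 40: L = 20, F = 10, f = 18, h = 20.
Median ≈ 20 + ((28 − 10) / 18) × 20 = 40.0000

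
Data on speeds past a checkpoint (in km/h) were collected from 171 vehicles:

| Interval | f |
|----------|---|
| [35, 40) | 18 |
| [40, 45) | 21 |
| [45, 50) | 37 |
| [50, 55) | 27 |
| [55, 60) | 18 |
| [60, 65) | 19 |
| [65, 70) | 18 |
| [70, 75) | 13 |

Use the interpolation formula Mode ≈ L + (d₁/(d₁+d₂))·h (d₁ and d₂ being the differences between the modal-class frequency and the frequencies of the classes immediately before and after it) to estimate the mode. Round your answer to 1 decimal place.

48.1

Modal class: [45, 50) (highest frequency 37).
d₁ = 37 − 21 = 16, d₂ = 37 − 27 = 10
Mode ≈ 45 + (16/(16+10)) × 5 = 45 + 3.0769 = 48.0769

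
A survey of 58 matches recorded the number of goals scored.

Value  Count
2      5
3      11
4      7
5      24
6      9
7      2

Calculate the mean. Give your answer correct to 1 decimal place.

4.5

Values: 2, 3, 4, 5, 6, 7
Σfx = 5×2 + 11×3 + 7×4 + 24×5 + 9×6 + 2×7 = 259
n = Σf = 58
Mean = 259 / 58 = 4.4655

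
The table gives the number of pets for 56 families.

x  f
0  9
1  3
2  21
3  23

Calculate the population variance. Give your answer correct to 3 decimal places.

Values: 0, 1, 2, 3
n = 56, Σfx = 114, mean = 2.0357
Σfx² = 294
Σf(x − x̄)² = Σfx² − (Σfx)²/n = 294 − 114²/56 = 61.9286
Population variance = 61.9286 / 56 = 1.1059

1.106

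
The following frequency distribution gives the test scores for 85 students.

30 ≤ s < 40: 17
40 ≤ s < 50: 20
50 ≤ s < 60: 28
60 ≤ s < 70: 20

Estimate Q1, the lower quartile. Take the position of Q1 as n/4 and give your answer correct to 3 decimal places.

42.125

Cumulative frequencies: 17, 37, 65, 85
n = 85; position = n/4 = 21.25.
This falls in the class 40 ≤ s < 50: L = 40, F = 17, f = 20, h = 10.
Lower quartile ≈ 40 + ((21.25 − 17) / 20) × 10 = 42.1250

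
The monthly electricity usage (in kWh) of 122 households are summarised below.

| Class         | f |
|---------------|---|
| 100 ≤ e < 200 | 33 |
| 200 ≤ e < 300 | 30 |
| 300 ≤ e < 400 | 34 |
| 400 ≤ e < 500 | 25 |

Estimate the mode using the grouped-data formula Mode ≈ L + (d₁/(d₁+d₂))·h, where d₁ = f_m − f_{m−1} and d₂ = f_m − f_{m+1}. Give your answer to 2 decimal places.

Modal class: 300 ≤ e < 400 (highest frequency 34).
d₁ = 34 − 30 = 4, d₂ = 34 − 25 = 9
Mode ≈ 300 + (4/(4+9)) × 100 = 300 + 30.7692 = 330.7692

330.77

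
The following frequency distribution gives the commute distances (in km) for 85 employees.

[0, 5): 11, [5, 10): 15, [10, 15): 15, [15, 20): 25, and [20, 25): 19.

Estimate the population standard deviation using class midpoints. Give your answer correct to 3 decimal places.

6.687

Midpoints: 2.5, 7.5, 12.5, 17.5, 22.5
n = 85, Σfm = 1192.5, mean = 14.0294
Σfm² = 20531.25
Σf(m − x̄)² = Σfm² − (Σfm)²/n = 20531.25 − 1192.5²/85 = 3801.1765
Population variance = 3801.1765 / 85 = 44.7197
Standard deviation = √44.7197 = 6.6873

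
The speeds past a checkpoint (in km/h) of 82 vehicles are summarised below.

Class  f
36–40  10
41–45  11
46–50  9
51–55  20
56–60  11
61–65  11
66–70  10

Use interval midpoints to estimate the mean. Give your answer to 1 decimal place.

53.1

Midpoints: 38, 43, 48, 53, 58, 63, 68
Σfm = 10×38 + 11×43 + 9×48 + 20×53 + 11×58 + 11×63 + 10×68 = 4356
n = Σf = 82
Mean = 4356 / 82 = 53.1220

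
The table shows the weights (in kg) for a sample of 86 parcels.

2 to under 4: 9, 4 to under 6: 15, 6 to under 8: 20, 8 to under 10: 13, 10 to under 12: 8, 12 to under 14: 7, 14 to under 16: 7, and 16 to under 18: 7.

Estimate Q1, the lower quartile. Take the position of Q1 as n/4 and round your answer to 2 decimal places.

Cumulative frequencies: 9, 24, 44, 57, 65, 72, 79, 86
n = 86; position = n/4 = 21.5.
This falls in the class 4 to under 6: L = 4, F = 9, f = 15, h = 2.
Lower quartile ≈ 4 + ((21.5 − 9) / 15) × 2 = 5.6667

5.67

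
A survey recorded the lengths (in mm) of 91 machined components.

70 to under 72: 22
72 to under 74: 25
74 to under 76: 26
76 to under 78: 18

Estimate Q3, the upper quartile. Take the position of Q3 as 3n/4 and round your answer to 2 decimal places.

75.63

Cumulative frequencies: 22, 47, 73, 91
n = 91; position = 3n/4 = 68.25.
This falls in the class 74 to under 76: L = 74, F = 47, f = 26, h = 2.
Upper quartile ≈ 74 + ((68.25 − 47) / 26) × 2 = 75.6346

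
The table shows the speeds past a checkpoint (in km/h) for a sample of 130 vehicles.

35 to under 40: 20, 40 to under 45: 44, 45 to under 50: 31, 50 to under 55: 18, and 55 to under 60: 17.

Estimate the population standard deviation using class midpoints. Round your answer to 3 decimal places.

Midpoints: 37.5, 42.5, 47.5, 52.5, 57.5
n = 130, Σfm = 6015, mean = 46.2692
Σfm² = 283362.5
Σf(m − x̄)² = Σfm² − (Σfm)²/n = 283362.5 − 6015²/130 = 5053.0769
Population variance = 5053.0769 / 130 = 38.8698
Standard deviation = √38.8698 = 6.2346

6.235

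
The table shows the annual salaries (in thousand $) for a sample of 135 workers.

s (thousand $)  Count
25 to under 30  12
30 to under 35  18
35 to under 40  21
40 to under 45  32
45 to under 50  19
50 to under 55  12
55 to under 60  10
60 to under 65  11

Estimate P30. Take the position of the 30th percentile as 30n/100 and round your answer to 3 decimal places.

Cumulative frequencies: 12, 30, 51, 83, 102, 114, 124, 135
n = 135; position = 30n/100 = 40.5.
This falls in the class 35 to under 40: L = 35, F = 30, f = 21, h = 5.
30th percentile ≈ 35 + ((40.5 − 30) / 21) × 5 = 37.5000

37.500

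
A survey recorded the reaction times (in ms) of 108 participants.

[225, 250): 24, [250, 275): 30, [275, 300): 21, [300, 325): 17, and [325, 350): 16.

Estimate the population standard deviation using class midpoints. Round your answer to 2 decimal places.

Midpoints: 237.5, 262.5, 287.5, 312.5, 337.5
n = 108, Σfm = 30325, mean = 280.7870
Σfm² = 8639375
Σf(m − x̄)² = Σfm² − (Σfm)²/n = 8639375 − 30325²/108 = 124508.1019
Population variance = 124508.1019 / 108 = 1152.8528
Standard deviation = √1152.8528 = 33.9537

33.95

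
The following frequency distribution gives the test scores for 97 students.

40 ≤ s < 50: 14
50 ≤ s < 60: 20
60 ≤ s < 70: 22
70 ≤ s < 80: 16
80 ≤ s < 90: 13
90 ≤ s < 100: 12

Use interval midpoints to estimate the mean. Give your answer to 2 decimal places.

68.09

Midpoints: 45, 55, 65, 75, 85, 95
Σfm = 14×45 + 20×55 + 22×65 + 16×75 + 13×85 + 12×95 = 6605
n = Σf = 97
Mean = 6605 / 97 = 68.0928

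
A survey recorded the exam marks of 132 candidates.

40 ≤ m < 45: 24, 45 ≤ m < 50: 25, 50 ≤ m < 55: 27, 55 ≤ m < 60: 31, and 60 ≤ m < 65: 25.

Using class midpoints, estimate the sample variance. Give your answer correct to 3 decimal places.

Midpoints: 42.5, 47.5, 52.5, 57.5, 62.5
n = 132, Σfm = 6970, mean = 52.8030
Σfm² = 374325
Σf(m − x̄)² = Σfm² − (Σfm)²/n = 374325 − 6970²/132 = 6287.8788
Sample variance = 6287.8788 / 131 = 47.9991

47.999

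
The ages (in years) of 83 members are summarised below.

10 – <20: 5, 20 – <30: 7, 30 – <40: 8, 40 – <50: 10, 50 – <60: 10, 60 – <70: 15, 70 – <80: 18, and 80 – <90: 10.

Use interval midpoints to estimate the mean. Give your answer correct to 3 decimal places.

Midpoints: 15, 25, 35, 45, 55, 65, 75, 85
Σfm = 5×15 + 7×25 + 8×35 + 10×45 + 10×55 + 15×65 + 18×75 + 10×85 = 4705
n = Σf = 83
Mean = 4705 / 83 = 56.6867

56.687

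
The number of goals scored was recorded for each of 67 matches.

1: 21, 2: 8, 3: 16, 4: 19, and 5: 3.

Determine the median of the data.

Cumulative frequencies: 21, 29, 45, 64, 67
n = 67, so the median is the value in position (n+1)/2 = 34.
Position 34 falls at value 3.

3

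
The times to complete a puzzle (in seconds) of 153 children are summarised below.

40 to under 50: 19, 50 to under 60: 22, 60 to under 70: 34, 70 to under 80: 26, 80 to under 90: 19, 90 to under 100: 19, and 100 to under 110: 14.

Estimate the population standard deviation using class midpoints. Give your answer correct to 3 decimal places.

Midpoints: 45, 55, 65, 75, 85, 95, 105
n = 153, Σfm = 11115, mean = 72.6471
Σfm² = 858025
Σf(m − x̄)² = Σfm² − (Σfm)²/n = 858025 − 11115²/153 = 50552.9412
Population variance = 50552.9412 / 153 = 330.4114
Standard deviation = √330.4114 = 18.1772

18.177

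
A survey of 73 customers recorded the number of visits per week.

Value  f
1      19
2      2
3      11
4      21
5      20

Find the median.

Cumulative frequencies: 19, 21, 32, 53, 73
n = 73, so the median is the value in position (n+1)/2 = 37.
Position 37 falls at value 4.

4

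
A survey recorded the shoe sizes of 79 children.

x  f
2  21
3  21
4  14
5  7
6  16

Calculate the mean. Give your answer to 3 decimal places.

Values: 2, 3, 4, 5, 6
Σfx = 21×2 + 21×3 + 14×4 + 7×5 + 16×6 = 292
n = Σf = 79
Mean = 292 / 79 = 3.6962

3.696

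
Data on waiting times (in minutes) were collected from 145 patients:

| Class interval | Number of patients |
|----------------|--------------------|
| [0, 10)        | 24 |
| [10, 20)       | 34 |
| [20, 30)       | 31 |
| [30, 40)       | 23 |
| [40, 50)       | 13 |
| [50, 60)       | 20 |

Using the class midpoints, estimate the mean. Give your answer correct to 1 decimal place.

Midpoints: 5, 15, 25, 35, 45, 55
Σfm = 24×5 + 34×15 + 31×25 + 23×35 + 13×45 + 20×55 = 3895
n = Σf = 145
Mean = 3895 / 145 = 26.8621

26.9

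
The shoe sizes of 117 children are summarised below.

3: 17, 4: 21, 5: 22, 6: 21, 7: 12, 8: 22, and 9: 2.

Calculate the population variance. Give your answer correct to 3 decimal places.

Values: 3, 4, 5, 6, 7, 8, 9
n = 117, Σfx = 649, mean = 5.5470
Σfx² = 3953
Σf(x − x̄)² = Σfx² − (Σfx)²/n = 3953 − 649²/117 = 352.9915
Population variance = 352.9915 / 117 = 3.0170

3.017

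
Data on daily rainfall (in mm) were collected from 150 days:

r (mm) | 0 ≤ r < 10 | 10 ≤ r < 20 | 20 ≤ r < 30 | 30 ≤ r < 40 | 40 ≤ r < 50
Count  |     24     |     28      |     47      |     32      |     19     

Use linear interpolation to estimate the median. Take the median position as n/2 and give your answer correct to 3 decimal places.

Cumulative frequencies: 24, 52, 99, 131, 150
n = 150; position = n/2 = 75.
This falls in the class 20 ≤ r < 30: L = 20, F = 52, f = 47, h = 10.
Median ≈ 20 + ((75 − 52) / 47) × 10 = 24.8936

24.894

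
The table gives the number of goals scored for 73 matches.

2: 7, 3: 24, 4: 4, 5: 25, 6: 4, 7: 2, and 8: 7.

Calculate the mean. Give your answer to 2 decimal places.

4.40

Values: 2, 3, 4, 5, 6, 7, 8
Σfx = 7×2 + 24×3 + 4×4 + 25×5 + 4×6 + 2×7 + 7×8 = 321
n = Σf = 73
Mean = 321 / 73 = 4.3973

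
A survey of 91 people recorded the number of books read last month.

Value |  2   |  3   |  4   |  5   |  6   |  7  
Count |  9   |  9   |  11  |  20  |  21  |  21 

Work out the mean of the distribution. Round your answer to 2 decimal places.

Values: 2, 3, 4, 5, 6, 7
Σfx = 9×2 + 9×3 + 11×4 + 20×5 + 21×6 + 21×7 = 462
n = Σf = 91
Mean = 462 / 91 = 5.0769

5.08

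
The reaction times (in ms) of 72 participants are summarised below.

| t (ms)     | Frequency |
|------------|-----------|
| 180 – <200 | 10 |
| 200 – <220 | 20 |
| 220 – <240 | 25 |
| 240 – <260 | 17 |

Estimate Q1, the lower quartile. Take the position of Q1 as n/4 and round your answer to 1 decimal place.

208.0

Cumulative frequencies: 10, 30, 55, 72
n = 72; position = n/4 = 18.
This falls in the class 200 – <220: L = 200, F = 10, f = 20, h = 20.
Lower quartile ≈ 200 + ((18 − 10) / 20) × 20 = 208.0000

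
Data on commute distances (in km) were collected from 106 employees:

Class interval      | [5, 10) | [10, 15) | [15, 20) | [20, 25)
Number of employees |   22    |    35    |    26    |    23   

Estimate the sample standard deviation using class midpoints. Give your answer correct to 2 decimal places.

5.26

Midpoints: 7.5, 12.5, 17.5, 22.5
n = 106, Σfm = 1575, mean = 14.8585
Σfm² = 26312.5
Σf(m − x̄)² = Σfm² − (Σfm)²/n = 26312.5 − 1575²/106 = 2910.3774
Sample variance = 2910.3774 / 105 = 27.7179
Standard deviation = √27.7179 = 5.2648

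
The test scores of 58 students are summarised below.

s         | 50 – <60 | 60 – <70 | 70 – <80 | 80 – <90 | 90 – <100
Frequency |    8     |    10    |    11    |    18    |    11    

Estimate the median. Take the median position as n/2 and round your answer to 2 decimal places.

80.00

Cumulative frequencies: 8, 18, 29, 47, 58
n = 58; position = n/2 = 29.
This falls in the class 70 – <80: L = 70, F = 18, f = 11, h = 10.
Median ≈ 70 + ((29 − 18) / 11) × 10 = 80.0000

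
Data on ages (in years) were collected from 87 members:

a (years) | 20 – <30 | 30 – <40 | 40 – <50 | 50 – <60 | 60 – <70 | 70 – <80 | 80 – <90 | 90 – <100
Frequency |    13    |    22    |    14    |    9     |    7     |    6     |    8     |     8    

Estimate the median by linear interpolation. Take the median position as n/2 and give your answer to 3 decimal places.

46.071

Cumulative frequencies: 13, 35, 49, 58, 65, 71, 79, 87
n = 87; position = n/2 = 43.5.
This falls in the class 40 – <50: L = 40, F = 35, f = 14, h = 10.
Median ≈ 40 + ((43.5 − 35) / 14) × 10 = 46.0714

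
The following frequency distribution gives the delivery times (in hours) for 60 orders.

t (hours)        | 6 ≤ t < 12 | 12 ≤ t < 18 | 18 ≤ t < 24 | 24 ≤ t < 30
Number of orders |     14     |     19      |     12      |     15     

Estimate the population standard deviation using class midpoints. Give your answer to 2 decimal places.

6.62

Midpoints: 9, 15, 21, 27
n = 60, Σfm = 1068, mean = 17.8000
Σfm² = 21636
Σf(m − x̄)² = Σfm² − (Σfm)²/n = 21636 − 1068²/60 = 2625.6000
Population variance = 2625.6000 / 60 = 43.7600
Standard deviation = √43.7600 = 6.6151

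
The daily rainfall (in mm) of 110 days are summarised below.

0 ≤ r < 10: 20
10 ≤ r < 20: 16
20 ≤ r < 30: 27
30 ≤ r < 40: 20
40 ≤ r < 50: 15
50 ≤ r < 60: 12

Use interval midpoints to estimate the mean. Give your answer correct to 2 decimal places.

27.73

Midpoints: 5, 15, 25, 35, 45, 55
Σfm = 20×5 + 16×15 + 27×25 + 20×35 + 15×45 + 12×55 = 3050
n = Σf = 110
Mean = 3050 / 110 = 27.7273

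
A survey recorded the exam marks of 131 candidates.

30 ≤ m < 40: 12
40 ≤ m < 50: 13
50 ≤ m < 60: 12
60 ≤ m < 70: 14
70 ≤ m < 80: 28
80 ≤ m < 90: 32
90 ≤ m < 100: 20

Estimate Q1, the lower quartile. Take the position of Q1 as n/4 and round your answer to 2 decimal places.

Cumulative frequencies: 12, 25, 37, 51, 79, 111, 131
n = 131; position = n/4 = 32.75.
This falls in the class 50 ≤ m < 60: L = 50, F = 25, f = 12, h = 10.
Lower quartile ≈ 50 + ((32.75 − 25) / 12) × 10 = 56.4583

56.46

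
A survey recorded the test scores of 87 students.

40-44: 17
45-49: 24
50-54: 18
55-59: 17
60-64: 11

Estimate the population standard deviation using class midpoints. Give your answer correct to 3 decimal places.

Midpoints: 42, 47, 52, 57, 62
n = 87, Σfm = 4429, mean = 50.9080
Σfm² = 229193
Σf(m − x̄)² = Σfm² − (Σfm)²/n = 229193 − 4429²/87 = 3721.2644
Population variance = 3721.2644 / 87 = 42.7732
Standard deviation = √42.7732 = 6.5401

6.540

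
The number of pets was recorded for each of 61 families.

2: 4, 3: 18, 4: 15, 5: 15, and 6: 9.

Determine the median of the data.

4

Cumulative frequencies: 4, 22, 37, 52, 61
n = 61, so the median is the value in position (n+1)/2 = 31.
Position 31 falls at value 4.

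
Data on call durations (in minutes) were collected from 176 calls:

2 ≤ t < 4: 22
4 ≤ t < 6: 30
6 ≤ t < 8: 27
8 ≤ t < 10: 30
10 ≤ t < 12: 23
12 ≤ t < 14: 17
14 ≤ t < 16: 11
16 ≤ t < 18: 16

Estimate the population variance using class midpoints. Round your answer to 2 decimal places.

Midpoints: 3, 5, 7, 9, 11, 13, 15, 17
n = 176, Σfm = 1586, mean = 9.0114
Σfm² = 17456
Σf(m − x̄)² = Σfm² − (Σfm)²/n = 17456 − 1586²/176 = 3163.9773
Population variance = 3163.9773 / 176 = 17.9771

17.98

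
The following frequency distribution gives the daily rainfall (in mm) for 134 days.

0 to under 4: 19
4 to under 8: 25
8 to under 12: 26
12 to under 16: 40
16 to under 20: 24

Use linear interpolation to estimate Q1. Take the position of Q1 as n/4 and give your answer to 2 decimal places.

6.32

Cumulative frequencies: 19, 44, 70, 110, 134
n = 134; position = n/4 = 33.5.
This falls in the class 4 to under 8: L = 4, F = 19, f = 25, h = 4.
Lower quartile ≈ 4 + ((33.5 − 19) / 25) × 4 = 6.3200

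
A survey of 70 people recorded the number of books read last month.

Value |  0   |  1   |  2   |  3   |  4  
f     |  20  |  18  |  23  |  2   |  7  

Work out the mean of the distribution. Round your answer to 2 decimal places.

Values: 0, 1, 2, 3, 4
Σfx = 20×0 + 18×1 + 23×2 + 2×3 + 7×4 = 98
n = Σf = 70
Mean = 98 / 70 = 1.4000

1.40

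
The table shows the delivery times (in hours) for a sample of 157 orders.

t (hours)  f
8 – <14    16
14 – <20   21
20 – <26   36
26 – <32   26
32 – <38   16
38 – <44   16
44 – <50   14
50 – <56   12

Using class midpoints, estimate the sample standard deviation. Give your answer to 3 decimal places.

Midpoints: 11, 17, 23, 29, 35, 41, 47, 53
n = 157, Σfm = 4625, mean = 29.4586
Σfm² = 160045
Σf(m − x̄)² = Σfm² − (Σfm)²/n = 160045 − 4625²/157 = 23798.9809
Sample variance = 23798.9809 / 156 = 152.5576
Standard deviation = √152.5576 = 12.3514

12.351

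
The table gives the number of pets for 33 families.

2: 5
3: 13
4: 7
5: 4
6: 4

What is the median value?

Cumulative frequencies: 5, 18, 25, 29, 33
n = 33, so the median is the value in position (n+1)/2 = 17.
Position 17 falls at value 3.

3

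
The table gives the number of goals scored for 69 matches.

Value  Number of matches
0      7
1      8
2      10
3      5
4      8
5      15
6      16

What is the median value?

Cumulative frequencies: 7, 15, 25, 30, 38, 53, 69
n = 69, so the median is the value in position (n+1)/2 = 35.
Position 35 falls at value 4.

4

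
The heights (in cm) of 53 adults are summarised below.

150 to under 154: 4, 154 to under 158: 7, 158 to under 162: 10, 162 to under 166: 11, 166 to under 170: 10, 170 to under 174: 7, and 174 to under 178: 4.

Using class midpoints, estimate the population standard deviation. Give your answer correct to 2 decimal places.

6.68

Midpoints: 152, 156, 160, 164, 168, 172, 176
n = 53, Σfm = 8692, mean = 164.0000
Σfm² = 1427856
Σf(m − x̄)² = Σfm² − (Σfm)²/n = 1427856 − 8692²/53 = 2368.0000
Population variance = 2368.0000 / 53 = 44.6792
Standard deviation = √44.6792 = 6.6843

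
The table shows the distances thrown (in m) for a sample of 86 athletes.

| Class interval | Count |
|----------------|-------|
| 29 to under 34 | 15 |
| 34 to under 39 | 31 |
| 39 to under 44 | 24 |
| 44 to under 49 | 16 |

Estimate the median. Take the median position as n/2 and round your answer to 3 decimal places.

38.516

Cumulative frequencies: 15, 46, 70, 86
n = 86; position = n/2 = 43.
This falls in the class 34 to under 39: L = 34, F = 15, f = 31, h = 5.
Median ≈ 34 + ((43 − 15) / 31) × 5 = 38.5161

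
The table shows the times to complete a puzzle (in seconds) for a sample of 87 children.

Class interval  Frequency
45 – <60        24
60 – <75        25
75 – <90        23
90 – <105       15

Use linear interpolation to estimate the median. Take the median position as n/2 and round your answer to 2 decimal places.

71.70

Cumulative frequencies: 24, 49, 72, 87
n = 87; position = n/2 = 43.5.
This falls in the class 60 – <75: L = 60, F = 24, f = 25, h = 15.
Median ≈ 60 + ((43.5 − 24) / 25) × 15 = 71.7000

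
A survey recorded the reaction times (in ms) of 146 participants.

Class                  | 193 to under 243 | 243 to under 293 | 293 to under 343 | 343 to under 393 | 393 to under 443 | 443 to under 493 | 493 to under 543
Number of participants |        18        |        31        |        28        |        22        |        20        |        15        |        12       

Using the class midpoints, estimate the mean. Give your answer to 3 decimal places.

Midpoints: 218, 268, 318, 368, 418, 468, 518
Σfm = 18×218 + 31×268 + 28×318 + 22×368 + 20×418 + 15×468 + 12×518 = 50828
n = Σf = 146
Mean = 50828 / 146 = 348.1370

348.137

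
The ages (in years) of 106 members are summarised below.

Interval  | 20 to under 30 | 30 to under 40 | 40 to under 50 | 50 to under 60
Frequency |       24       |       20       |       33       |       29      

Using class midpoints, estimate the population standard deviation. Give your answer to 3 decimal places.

11.102

Midpoints: 25, 35, 45, 55
n = 106, Σfm = 4380, mean = 41.3208
Σfm² = 194050
Σf(m − x̄)² = Σfm² − (Σfm)²/n = 194050 − 4380²/106 = 13065.0943
Population variance = 13065.0943 / 106 = 123.2556
Standard deviation = √123.2556 = 11.1021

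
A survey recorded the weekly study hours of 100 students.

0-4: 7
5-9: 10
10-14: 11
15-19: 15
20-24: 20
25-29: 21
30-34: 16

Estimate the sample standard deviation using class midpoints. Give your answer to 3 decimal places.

Midpoints: 2, 7, 12, 17, 22, 27, 32
n = 100, Σfm = 1990, mean = 19.9000
Σfm² = 47810
Σf(m − x̄)² = Σfm² − (Σfm)²/n = 47810 − 1990²/100 = 8209.0000
Sample variance = 8209.0000 / 99 = 82.9192
Standard deviation = √82.9192 = 9.1060

9.106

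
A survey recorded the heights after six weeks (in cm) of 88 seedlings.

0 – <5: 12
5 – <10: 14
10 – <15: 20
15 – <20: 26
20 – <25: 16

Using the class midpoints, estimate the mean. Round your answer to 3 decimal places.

Midpoints: 2.5, 7.5, 12.5, 17.5, 22.5
Σfm = 12×2.5 + 14×7.5 + 20×12.5 + 26×17.5 + 16×22.5 = 1200
n = Σf = 88
Mean = 1200 / 88 = 13.6364

13.636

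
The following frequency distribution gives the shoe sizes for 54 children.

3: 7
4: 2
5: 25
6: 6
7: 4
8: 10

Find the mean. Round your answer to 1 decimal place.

Values: 3, 4, 5, 6, 7, 8
Σfx = 7×3 + 2×4 + 25×5 + 6×6 + 4×7 + 10×8 = 298
n = Σf = 54
Mean = 298 / 54 = 5.5185

5.5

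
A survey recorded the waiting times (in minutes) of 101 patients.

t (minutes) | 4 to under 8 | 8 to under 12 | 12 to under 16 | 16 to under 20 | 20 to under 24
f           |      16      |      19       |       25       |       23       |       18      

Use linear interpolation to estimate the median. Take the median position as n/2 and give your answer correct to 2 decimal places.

Cumulative frequencies: 16, 35, 60, 83, 101
n = 101; position = n/2 = 50.5.
This falls in the class 12 to under 16: L = 12, F = 35, f = 25, h = 4.
Median ≈ 12 + ((50.5 − 35) / 25) × 4 = 14.4800

14.48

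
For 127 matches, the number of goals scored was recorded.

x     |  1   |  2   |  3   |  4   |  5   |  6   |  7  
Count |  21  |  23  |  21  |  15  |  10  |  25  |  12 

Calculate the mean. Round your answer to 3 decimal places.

3.732

Values: 1, 2, 3, 4, 5, 6, 7
Σfx = 21×1 + 23×2 + 21×3 + 15×4 + 10×5 + 25×6 + 12×7 = 474
n = Σf = 127
Mean = 474 / 127 = 3.7323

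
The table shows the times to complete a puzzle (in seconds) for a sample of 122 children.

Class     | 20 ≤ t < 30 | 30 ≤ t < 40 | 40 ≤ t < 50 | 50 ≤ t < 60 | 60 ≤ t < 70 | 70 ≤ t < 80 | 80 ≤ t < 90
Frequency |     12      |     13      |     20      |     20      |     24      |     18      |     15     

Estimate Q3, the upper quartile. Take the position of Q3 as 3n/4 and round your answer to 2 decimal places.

71.39

Cumulative frequencies: 12, 25, 45, 65, 89, 107, 122
n = 122; position = 3n/4 = 91.5.
This falls in the class 70 ≤ t < 80: L = 70, F = 89, f = 18, h = 10.
Upper quartile ≈ 70 + ((91.5 − 89) / 18) × 10 = 71.3889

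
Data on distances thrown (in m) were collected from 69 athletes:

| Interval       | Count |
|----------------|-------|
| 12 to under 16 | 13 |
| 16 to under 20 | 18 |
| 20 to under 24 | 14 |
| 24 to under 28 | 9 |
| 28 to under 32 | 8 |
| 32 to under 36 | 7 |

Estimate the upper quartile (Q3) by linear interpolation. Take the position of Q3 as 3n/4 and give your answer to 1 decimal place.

27.0

Cumulative frequencies: 13, 31, 45, 54, 62, 69
n = 69; position = 3n/4 = 51.75.
This falls in the class 24 to under 28: L = 24, F = 45, f = 9, h = 4.
Upper quartile ≈ 24 + ((51.75 − 45) / 9) × 4 = 27.0000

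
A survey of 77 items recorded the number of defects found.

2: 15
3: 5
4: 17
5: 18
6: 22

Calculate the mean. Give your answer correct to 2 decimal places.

4.35

Values: 2, 3, 4, 5, 6
Σfx = 15×2 + 5×3 + 17×4 + 18×5 + 22×6 = 335
n = Σf = 77
Mean = 335 / 77 = 4.3506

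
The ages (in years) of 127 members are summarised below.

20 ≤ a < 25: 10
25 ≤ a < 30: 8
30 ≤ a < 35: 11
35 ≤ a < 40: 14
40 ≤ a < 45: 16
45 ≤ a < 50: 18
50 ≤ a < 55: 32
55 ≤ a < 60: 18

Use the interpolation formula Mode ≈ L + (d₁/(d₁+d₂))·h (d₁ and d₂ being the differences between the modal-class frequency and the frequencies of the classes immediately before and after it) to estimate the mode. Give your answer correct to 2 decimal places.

Modal class: 50 ≤ a < 55 (highest frequency 32).
d₁ = 32 − 18 = 14, d₂ = 32 − 18 = 14
Mode ≈ 50 + (14/(14+14)) × 5 = 50 + 2.5000 = 52.5000

52.50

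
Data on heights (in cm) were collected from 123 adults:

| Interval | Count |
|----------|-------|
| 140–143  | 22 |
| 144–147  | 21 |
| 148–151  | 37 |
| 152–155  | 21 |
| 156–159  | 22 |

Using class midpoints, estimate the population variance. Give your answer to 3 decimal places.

Midpoints: 141.5, 145.5, 149.5, 153.5, 157.5
n = 123, Σfm = 18388.5, mean = 149.5000
Σfm² = 2752568.75
Σf(m − x̄)² = Σfm² − (Σfm)²/n = 2752568.75 − 18388.5²/123 = 3488.0000
Population variance = 3488.0000 / 123 = 28.3577

28.358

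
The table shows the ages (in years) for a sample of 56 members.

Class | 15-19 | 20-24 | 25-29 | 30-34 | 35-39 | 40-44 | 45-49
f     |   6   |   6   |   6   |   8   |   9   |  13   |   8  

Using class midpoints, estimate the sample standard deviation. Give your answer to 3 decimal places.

9.713

Midpoints: 17, 22, 27, 32, 37, 42, 47
n = 56, Σfm = 1907, mean = 34.0536
Σfm² = 70129
Σf(m − x̄)² = Σfm² − (Σfm)²/n = 70129 − 1907²/56 = 5188.8393
Sample variance = 5188.8393 / 55 = 94.3425
Standard deviation = √94.3425 = 9.7130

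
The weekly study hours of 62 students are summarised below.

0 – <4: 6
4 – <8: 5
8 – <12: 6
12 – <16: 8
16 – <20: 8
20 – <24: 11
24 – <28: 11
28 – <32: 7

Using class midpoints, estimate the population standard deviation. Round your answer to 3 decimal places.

8.660

Midpoints: 2, 6, 10, 14, 18, 22, 26, 30
n = 62, Σfm = 1096, mean = 17.6774
Σfm² = 24024
Σf(m − x̄)² = Σfm² − (Σfm)²/n = 24024 − 1096²/62 = 4649.5484
Population variance = 4649.5484 / 62 = 74.9927
Standard deviation = √74.9927 = 8.6598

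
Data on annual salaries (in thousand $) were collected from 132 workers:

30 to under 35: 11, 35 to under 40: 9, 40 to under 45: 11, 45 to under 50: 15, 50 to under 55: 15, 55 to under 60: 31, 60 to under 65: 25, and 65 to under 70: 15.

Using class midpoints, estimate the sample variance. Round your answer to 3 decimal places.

Midpoints: 32.5, 37.5, 42.5, 47.5, 52.5, 57.5, 62.5, 67.5
n = 132, Σfm = 7020, mean = 53.1818
Σfm² = 387825
Σf(m − x̄)² = Σfm² − (Σfm)²/n = 387825 − 7020²/132 = 14488.6364
Sample variance = 14488.6364 / 131 = 110.6003

110.600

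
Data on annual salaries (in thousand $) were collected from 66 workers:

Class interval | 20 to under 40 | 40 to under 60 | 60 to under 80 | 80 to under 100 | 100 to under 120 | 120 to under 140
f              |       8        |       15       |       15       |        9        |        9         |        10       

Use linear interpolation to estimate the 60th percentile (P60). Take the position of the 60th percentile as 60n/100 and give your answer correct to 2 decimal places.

83.56

Cumulative frequencies: 8, 23, 38, 47, 56, 66
n = 66; position = 60n/100 = 39.6.
This falls in the class 80 to under 100: L = 80, F = 38, f = 9, h = 20.
60th percentile ≈ 80 + ((39.6 − 38) / 9) × 20 = 83.5556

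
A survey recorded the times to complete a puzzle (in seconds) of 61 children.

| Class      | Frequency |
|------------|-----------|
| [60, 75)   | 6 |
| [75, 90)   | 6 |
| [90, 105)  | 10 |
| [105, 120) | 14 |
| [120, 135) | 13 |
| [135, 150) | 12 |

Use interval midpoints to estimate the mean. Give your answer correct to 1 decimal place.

Midpoints: 67.5, 82.5, 97.5, 112.5, 127.5, 142.5
Σfm = 6×67.5 + 6×82.5 + 10×97.5 + 14×112.5 + 13×127.5 + 12×142.5 = 6817.5
n = Σf = 61
Mean = 6817.5 / 61 = 111.7623

111.8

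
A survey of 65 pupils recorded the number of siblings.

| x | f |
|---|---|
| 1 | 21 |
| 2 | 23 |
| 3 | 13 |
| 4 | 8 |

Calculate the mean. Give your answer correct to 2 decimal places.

2.12

Values: 1, 2, 3, 4
Σfx = 21×1 + 23×2 + 13×3 + 8×4 = 138
n = Σf = 65
Mean = 138 / 65 = 2.1231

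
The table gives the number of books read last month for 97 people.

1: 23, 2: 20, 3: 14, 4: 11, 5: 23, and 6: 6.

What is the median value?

Cumulative frequencies: 23, 43, 57, 68, 91, 97
n = 97, so the median is the value in position (n+1)/2 = 49.
Position 49 falls at value 3.

3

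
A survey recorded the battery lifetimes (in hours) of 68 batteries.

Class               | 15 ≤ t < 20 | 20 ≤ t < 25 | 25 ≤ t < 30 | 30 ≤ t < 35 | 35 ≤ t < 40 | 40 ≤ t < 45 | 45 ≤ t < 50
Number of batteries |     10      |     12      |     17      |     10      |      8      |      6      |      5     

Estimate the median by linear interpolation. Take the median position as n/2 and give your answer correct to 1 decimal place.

Cumulative frequencies: 10, 22, 39, 49, 57, 63, 68
n = 68; position = n/2 = 34.
This falls in the class 25 ≤ t < 30: L = 25, F = 22, f = 17, h = 5.
Median ≈ 25 + ((34 − 22) / 17) × 5 = 28.5294

28.5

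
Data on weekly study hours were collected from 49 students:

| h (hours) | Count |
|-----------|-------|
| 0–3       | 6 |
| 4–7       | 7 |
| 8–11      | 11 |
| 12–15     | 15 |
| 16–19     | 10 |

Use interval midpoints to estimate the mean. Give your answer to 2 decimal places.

Midpoints: 1.5, 5.5, 9.5, 13.5, 17.5
Σfm = 6×1.5 + 7×5.5 + 11×9.5 + 15×13.5 + 10×17.5 = 529.5
n = Σf = 49
Mean = 529.5 / 49 = 10.8061

10.81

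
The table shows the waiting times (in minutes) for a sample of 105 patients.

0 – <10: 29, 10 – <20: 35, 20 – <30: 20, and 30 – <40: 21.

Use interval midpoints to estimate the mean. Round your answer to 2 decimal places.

18.14

Midpoints: 5, 15, 25, 35
Σfm = 29×5 + 35×15 + 20×25 + 21×35 = 1905
n = Σf = 105
Mean = 1905 / 105 = 18.1429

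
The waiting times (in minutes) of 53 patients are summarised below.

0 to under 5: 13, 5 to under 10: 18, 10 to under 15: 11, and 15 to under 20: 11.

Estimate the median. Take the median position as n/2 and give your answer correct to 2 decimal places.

8.75

Cumulative frequencies: 13, 31, 42, 53
n = 53; position = n/2 = 26.5.
This falls in the class 5 to under 10: L = 5, F = 13, f = 18, h = 5.
Median ≈ 5 + ((26.5 − 13) / 18) × 5 = 8.7500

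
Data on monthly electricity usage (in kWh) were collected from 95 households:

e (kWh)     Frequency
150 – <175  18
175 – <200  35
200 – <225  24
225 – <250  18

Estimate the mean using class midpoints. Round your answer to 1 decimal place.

198.6

Midpoints: 162.5, 187.5, 212.5, 237.5
Σfm = 18×162.5 + 35×187.5 + 24×212.5 + 18×237.5 = 18862.5
n = Σf = 95
Mean = 18862.5 / 95 = 198.5526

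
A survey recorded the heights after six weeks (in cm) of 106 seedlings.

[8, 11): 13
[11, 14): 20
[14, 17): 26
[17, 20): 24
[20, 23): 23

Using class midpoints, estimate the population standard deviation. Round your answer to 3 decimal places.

3.937

Midpoints: 9.5, 12.5, 15.5, 18.5, 21.5
n = 106, Σfm = 1715, mean = 16.1792
Σfm² = 29390.5
Σf(m − x̄)² = Σfm² − (Σfm)²/n = 29390.5 − 1715²/106 = 1643.0943
Population variance = 1643.0943 / 106 = 15.5009
Standard deviation = √15.5009 = 3.9371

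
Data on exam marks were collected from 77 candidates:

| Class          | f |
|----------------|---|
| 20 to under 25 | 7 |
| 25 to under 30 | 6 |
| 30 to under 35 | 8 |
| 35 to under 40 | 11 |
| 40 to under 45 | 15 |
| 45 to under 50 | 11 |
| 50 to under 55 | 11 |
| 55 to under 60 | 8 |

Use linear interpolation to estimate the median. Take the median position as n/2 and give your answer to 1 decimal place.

Cumulative frequencies: 7, 13, 21, 32, 47, 58, 69, 77
n = 77; position = n/2 = 38.5.
This falls in the class 40 to under 45: L = 40, F = 32, f = 15, h = 5.
Median ≈ 40 + ((38.5 − 32) / 15) × 5 = 42.1667

42.2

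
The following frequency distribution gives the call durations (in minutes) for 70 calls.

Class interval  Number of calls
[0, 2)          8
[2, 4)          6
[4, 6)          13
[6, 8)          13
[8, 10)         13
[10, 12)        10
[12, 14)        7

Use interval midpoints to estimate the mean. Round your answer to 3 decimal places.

Midpoints: 1, 3, 5, 7, 9, 11, 13
Σfm = 8×1 + 6×3 + 13×5 + 13×7 + 13×9 + 10×11 + 7×13 = 500
n = Σf = 70
Mean = 500 / 70 = 7.1429

7.143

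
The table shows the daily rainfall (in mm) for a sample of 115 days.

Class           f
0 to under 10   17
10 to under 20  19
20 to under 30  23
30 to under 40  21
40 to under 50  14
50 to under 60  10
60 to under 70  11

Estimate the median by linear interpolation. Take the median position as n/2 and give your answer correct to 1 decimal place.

29.3

Cumulative frequencies: 17, 36, 59, 80, 94, 104, 115
n = 115; position = n/2 = 57.5.
This falls in the class 20 to under 30: L = 20, F = 36, f = 23, h = 10.
Median ≈ 20 + ((57.5 − 36) / 23) × 10 = 29.3478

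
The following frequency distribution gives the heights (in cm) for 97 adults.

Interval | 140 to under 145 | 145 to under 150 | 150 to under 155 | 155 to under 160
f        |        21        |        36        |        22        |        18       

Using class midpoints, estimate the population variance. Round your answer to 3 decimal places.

Midpoints: 142.5, 147.5, 152.5, 157.5
n = 97, Σfm = 14492.5, mean = 149.4072
Σfm² = 2167806.25
Σf(m − x̄)² = Σfm² − (Σfm)²/n = 2167806.25 − 14492.5²/97 = 2522.1649
Population variance = 2522.1649 / 97 = 26.0017

26.002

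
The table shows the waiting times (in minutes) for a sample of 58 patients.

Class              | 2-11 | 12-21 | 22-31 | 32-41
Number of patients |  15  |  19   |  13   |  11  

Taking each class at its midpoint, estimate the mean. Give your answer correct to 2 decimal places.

Midpoints: 6.5, 16.5, 26.5, 36.5
Σfm = 15×6.5 + 19×16.5 + 13×26.5 + 11×36.5 = 1157
n = Σf = 58
Mean = 1157 / 58 = 19.9483

19.95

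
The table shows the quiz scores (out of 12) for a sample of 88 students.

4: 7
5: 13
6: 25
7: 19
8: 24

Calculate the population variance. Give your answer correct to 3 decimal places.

Values: 4, 5, 6, 7, 8
n = 88, Σfx = 568, mean = 6.4545
Σfx² = 3804
Σf(x − x̄)² = Σfx² − (Σfx)²/n = 3804 − 568²/88 = 137.8182
Population variance = 137.8182 / 88 = 1.5661

1.566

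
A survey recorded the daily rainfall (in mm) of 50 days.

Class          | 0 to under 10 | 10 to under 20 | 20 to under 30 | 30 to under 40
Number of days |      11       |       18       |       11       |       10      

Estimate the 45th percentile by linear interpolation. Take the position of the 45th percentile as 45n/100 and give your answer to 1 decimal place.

Cumulative frequencies: 11, 29, 40, 50
n = 50; position = 45n/100 = 22.5.
This falls in the class 10 to under 20: L = 10, F = 11, f = 18, h = 10.
45th percentile ≈ 10 + ((22.5 − 11) / 18) × 10 = 16.3889

16.4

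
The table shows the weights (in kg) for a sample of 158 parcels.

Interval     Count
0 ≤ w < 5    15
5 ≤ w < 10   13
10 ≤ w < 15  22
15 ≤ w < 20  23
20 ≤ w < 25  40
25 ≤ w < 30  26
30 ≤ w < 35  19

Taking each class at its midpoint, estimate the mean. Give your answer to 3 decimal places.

19.272

Midpoints: 2.5, 7.5, 12.5, 17.5, 22.5, 27.5, 32.5
Σfm = 15×2.5 + 13×7.5 + 22×12.5 + 23×17.5 + 40×22.5 + 26×27.5 + 19×32.5 = 3045
n = Σf = 158
Mean = 3045 / 158 = 19.2722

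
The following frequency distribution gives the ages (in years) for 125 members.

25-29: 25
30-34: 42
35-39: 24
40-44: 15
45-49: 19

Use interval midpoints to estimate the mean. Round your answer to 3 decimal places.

Midpoints: 27, 32, 37, 42, 47
Σfm = 25×27 + 42×32 + 24×37 + 15×42 + 19×47 = 4430
n = Σf = 125
Mean = 4430 / 125 = 35.4400

35.440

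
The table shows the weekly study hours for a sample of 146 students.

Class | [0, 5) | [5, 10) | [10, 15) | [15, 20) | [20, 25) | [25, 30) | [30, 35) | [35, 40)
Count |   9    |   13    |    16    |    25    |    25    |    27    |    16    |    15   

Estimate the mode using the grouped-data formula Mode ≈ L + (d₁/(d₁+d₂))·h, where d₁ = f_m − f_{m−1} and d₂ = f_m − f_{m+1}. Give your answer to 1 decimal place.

Modal class: [25, 30) (highest frequency 27).
d₁ = 27 − 25 = 2, d₂ = 27 − 16 = 11
Mode ≈ 25 + (2/(2+11)) × 5 = 25 + 0.7692 = 25.7692

25.8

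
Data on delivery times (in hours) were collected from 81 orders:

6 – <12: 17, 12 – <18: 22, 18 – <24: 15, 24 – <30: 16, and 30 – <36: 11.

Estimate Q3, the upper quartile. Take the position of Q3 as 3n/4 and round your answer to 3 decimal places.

26.531

Cumulative frequencies: 17, 39, 54, 70, 81
n = 81; position = 3n/4 = 60.75.
This falls in the class 24 – <30: L = 24, F = 54, f = 16, h = 6.
Upper quartile ≈ 24 + ((60.75 − 54) / 16) × 6 = 26.5312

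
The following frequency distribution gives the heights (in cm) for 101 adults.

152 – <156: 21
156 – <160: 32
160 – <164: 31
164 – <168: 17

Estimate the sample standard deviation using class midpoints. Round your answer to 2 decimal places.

4.02

Midpoints: 154, 158, 162, 166
n = 101, Σfm = 16134, mean = 159.7426
Σfm² = 2578900
Σf(m − x̄)² = Σfm² − (Σfm)²/n = 2578900 − 16134²/101 = 1613.3069
Sample variance = 1613.3069 / 100 = 16.1331
Standard deviation = √16.1331 = 4.0166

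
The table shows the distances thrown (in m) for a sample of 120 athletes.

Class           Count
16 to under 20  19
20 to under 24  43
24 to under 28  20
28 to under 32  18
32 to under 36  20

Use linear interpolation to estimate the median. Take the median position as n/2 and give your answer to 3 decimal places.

23.814

Cumulative frequencies: 19, 62, 82, 100, 120
n = 120; position = n/2 = 60.
This falls in the class 20 to under 24: L = 20, F = 19, f = 43, h = 4.
Median ≈ 20 + ((60 − 19) / 43) × 4 = 23.8140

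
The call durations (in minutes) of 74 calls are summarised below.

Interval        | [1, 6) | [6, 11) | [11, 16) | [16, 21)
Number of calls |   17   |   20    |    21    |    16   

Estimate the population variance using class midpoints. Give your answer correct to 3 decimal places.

Midpoints: 3.5, 8.5, 13.5, 18.5
n = 74, Σfm = 809, mean = 10.9324
Σfm² = 10956.5
Σf(m − x̄)² = Σfm² − (Σfm)²/n = 10956.5 − 809²/74 = 2112.1622
Population variance = 2112.1622 / 74 = 28.5427

28.543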